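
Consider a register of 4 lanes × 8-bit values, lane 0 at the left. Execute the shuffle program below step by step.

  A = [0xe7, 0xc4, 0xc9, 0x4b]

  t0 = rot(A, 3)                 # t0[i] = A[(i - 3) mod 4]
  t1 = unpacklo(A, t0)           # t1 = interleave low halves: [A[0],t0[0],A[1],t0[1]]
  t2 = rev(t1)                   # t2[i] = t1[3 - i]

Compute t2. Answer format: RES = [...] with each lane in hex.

  t0: c4 c9 4b e7
  t1: e7 c4 c4 c9
  t2: c9 c4 c4 e7

RES = [0xc9, 0xc4, 0xc4, 0xe7]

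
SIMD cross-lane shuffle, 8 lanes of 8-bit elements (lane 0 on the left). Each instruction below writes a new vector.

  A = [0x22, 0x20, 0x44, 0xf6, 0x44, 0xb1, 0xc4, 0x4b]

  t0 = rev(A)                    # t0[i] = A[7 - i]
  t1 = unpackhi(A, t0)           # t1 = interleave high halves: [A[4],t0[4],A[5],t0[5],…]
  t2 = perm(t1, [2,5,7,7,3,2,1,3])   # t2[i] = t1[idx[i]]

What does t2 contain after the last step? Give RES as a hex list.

RES = [ 0xb1  0x20  0x22  0x22  0x44  0xb1  0xf6  0x44 ]

→ t0 |4b|c4|b1|44|f6|44|20|22|
→ t1 |44|f6|b1|44|c4|20|4b|22|
→ t2 |b1|20|22|22|44|b1|f6|44|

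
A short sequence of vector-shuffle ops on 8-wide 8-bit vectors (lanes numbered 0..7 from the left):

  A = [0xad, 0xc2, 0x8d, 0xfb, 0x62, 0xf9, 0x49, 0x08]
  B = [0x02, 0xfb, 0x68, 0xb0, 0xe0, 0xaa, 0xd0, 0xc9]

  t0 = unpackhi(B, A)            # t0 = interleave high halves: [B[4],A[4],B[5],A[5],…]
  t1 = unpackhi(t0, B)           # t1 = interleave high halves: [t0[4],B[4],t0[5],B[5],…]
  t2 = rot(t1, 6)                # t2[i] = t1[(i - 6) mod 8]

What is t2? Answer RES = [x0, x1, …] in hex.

t0 = [0xe0, 0x62, 0xaa, 0xf9, 0xd0, 0x49, 0xc9, 0x08]
t1 = [0xd0, 0xe0, 0x49, 0xaa, 0xc9, 0xd0, 0x08, 0xc9]
t2 = [0x49, 0xaa, 0xc9, 0xd0, 0x08, 0xc9, 0xd0, 0xe0]

RES = [0x49, 0xaa, 0xc9, 0xd0, 0x08, 0xc9, 0xd0, 0xe0]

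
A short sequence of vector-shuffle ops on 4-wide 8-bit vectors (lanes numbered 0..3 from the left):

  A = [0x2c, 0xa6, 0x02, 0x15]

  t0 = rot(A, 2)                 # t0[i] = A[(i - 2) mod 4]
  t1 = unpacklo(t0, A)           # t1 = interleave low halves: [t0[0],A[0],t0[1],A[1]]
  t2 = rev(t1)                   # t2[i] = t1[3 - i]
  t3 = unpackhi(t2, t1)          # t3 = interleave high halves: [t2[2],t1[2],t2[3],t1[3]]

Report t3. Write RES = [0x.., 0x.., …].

RES = [0x2c, 0x15, 0x02, 0xa6]

t0 = [0x02, 0x15, 0x2c, 0xa6]
t1 = [0x02, 0x2c, 0x15, 0xa6]
t2 = [0xa6, 0x15, 0x2c, 0x02]
t3 = [0x2c, 0x15, 0x02, 0xa6]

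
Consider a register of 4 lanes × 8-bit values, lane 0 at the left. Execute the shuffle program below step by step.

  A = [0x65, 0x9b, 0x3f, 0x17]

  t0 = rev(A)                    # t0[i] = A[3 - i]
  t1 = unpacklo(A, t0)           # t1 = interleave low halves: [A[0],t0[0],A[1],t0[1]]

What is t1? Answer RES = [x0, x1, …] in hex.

RES = [ 0x65  0x17  0x9b  0x3f ]

t0 = [0x17, 0x3f, 0x9b, 0x65]
t1 = [0x65, 0x17, 0x9b, 0x3f]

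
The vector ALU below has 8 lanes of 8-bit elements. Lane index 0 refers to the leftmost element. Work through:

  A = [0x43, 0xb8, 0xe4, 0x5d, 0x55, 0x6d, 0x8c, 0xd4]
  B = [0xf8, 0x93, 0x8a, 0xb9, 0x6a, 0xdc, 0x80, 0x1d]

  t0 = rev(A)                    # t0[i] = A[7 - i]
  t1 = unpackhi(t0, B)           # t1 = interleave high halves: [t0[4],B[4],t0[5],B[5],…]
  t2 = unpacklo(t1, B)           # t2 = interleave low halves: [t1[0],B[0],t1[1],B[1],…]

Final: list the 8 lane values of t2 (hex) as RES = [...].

RES = [ 0x5d  0xf8  0x6a  0x93  0xe4  0x8a  0xdc  0xb9 ]

  t0: d4 8c 6d 55 5d e4 b8 43
  t1: 5d 6a e4 dc b8 80 43 1d
  t2: 5d f8 6a 93 e4 8a dc b9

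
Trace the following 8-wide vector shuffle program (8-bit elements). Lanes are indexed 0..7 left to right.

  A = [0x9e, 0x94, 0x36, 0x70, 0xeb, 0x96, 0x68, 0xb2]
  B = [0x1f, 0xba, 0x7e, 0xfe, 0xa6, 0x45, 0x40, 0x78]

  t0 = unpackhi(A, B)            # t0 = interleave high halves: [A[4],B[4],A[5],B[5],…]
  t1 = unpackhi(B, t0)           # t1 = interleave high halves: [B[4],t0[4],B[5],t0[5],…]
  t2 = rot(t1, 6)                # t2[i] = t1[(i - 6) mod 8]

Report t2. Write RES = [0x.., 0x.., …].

  t0: eb a6 96 45 68 40 b2 78
  t1: a6 68 45 40 40 b2 78 78
  t2: 45 40 40 b2 78 78 a6 68

RES = [0x45, 0x40, 0x40, 0xb2, 0x78, 0x78, 0xa6, 0x68]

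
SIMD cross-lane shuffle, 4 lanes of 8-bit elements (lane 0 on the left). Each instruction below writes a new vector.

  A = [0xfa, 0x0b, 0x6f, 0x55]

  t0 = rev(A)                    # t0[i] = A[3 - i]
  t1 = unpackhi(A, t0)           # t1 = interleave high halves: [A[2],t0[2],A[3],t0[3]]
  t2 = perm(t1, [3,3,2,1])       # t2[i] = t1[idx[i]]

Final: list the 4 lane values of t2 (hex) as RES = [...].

→ t0 |55|6f|0b|fa|
→ t1 |6f|0b|55|fa|
→ t2 |fa|fa|55|0b|

RES = [ 0xfa  0xfa  0x55  0x0b ]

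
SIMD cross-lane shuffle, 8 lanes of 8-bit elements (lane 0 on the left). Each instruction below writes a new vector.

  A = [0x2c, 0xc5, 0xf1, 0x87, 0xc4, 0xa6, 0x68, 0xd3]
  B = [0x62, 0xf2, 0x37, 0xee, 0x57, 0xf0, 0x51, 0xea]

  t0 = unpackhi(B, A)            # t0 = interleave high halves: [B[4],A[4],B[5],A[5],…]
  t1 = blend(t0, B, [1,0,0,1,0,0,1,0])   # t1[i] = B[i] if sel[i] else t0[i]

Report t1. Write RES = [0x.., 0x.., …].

t0 = [0x57, 0xc4, 0xf0, 0xa6, 0x51, 0x68, 0xea, 0xd3]
t1 = [0x62, 0xc4, 0xf0, 0xee, 0x51, 0x68, 0x51, 0xd3]

RES = [0x62, 0xc4, 0xf0, 0xee, 0x51, 0x68, 0x51, 0xd3]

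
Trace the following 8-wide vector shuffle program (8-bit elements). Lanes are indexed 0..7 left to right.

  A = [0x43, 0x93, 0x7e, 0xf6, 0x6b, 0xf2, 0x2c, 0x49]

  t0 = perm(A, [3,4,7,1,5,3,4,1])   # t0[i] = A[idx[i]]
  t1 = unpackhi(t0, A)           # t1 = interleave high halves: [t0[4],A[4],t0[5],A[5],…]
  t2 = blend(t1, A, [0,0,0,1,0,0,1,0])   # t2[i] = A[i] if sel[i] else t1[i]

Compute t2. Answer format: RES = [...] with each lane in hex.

  t0: f6 6b 49 93 f2 f6 6b 93
  t1: f2 6b f6 f2 6b 2c 93 49
  t2: f2 6b f6 f6 6b 2c 2c 49

RES = [0xf2, 0x6b, 0xf6, 0xf6, 0x6b, 0x2c, 0x2c, 0x49]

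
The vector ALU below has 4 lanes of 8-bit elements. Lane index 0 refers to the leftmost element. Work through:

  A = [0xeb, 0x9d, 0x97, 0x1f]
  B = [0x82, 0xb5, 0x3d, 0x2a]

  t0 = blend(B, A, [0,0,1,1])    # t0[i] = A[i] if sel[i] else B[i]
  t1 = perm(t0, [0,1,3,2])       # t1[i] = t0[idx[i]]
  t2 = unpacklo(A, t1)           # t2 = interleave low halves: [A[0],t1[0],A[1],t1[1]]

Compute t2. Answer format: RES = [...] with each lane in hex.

t0 = [0x82, 0xb5, 0x97, 0x1f]
t1 = [0x82, 0xb5, 0x1f, 0x97]
t2 = [0xeb, 0x82, 0x9d, 0xb5]

RES = [0xeb, 0x82, 0x9d, 0xb5]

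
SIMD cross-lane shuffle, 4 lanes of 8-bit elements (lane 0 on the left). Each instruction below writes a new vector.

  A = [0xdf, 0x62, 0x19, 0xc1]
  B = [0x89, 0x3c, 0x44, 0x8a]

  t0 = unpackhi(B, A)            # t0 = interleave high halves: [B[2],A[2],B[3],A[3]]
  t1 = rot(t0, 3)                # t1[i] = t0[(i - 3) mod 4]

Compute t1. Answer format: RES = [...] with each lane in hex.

t0 = [0x44, 0x19, 0x8a, 0xc1]
t1 = [0x19, 0x8a, 0xc1, 0x44]

RES = [ 0x19  0x8a  0xc1  0x44 ]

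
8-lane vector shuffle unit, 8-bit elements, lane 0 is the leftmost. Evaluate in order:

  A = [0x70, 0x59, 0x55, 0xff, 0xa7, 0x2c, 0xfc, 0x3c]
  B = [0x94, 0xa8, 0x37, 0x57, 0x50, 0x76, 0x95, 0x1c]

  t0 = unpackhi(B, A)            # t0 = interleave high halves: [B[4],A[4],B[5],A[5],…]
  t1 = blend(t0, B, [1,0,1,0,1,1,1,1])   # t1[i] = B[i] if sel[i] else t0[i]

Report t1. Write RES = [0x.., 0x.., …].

RES = [0x94, 0xa7, 0x37, 0x2c, 0x50, 0x76, 0x95, 0x1c]

→ t0 |50|a7|76|2c|95|fc|1c|3c|
→ t1 |94|a7|37|2c|50|76|95|1c|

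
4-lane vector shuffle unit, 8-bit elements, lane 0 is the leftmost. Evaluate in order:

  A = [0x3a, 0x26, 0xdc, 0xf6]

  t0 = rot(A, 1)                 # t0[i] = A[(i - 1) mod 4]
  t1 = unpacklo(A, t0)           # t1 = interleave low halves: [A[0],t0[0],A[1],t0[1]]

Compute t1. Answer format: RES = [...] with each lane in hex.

  t0: f6 3a 26 dc
  t1: 3a f6 26 3a

RES = [ 0x3a  0xf6  0x26  0x3a ]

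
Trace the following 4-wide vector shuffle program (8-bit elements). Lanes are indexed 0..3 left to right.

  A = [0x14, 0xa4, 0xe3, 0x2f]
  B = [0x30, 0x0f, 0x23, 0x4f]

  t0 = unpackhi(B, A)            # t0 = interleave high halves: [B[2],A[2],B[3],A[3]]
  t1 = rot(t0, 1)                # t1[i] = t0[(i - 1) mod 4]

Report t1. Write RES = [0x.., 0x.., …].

  t0: 23 e3 4f 2f
  t1: 2f 23 e3 4f

RES = [ 0x2f  0x23  0xe3  0x4f ]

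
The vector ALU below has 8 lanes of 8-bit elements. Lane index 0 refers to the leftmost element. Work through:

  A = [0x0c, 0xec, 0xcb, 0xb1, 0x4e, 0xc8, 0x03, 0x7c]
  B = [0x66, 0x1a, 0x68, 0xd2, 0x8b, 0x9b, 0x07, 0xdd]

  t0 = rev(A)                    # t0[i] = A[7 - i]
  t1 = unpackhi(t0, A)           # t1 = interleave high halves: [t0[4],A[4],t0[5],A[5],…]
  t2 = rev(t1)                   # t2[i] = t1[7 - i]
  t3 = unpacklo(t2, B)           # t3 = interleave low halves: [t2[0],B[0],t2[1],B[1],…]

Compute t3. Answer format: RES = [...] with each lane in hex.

RES = [0x7c, 0x66, 0x0c, 0x1a, 0x03, 0x68, 0xec, 0xd2]

  t0: 7c 03 c8 4e b1 cb ec 0c
  t1: b1 4e cb c8 ec 03 0c 7c
  t2: 7c 0c 03 ec c8 cb 4e b1
  t3: 7c 66 0c 1a 03 68 ec d2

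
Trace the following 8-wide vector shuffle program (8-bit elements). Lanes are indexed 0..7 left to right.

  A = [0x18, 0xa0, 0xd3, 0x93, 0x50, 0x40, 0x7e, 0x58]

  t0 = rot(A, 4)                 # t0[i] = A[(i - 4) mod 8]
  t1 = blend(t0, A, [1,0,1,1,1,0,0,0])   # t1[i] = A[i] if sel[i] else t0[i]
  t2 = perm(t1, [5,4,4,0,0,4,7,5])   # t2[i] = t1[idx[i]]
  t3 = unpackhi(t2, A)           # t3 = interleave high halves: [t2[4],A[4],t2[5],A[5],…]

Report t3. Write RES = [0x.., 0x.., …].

RES = [ 0x18  0x50  0x50  0x40  0x93  0x7e  0xa0  0x58 ]

t0 = [0x50, 0x40, 0x7e, 0x58, 0x18, 0xa0, 0xd3, 0x93]
t1 = [0x18, 0x40, 0xd3, 0x93, 0x50, 0xa0, 0xd3, 0x93]
t2 = [0xa0, 0x50, 0x50, 0x18, 0x18, 0x50, 0x93, 0xa0]
t3 = [0x18, 0x50, 0x50, 0x40, 0x93, 0x7e, 0xa0, 0x58]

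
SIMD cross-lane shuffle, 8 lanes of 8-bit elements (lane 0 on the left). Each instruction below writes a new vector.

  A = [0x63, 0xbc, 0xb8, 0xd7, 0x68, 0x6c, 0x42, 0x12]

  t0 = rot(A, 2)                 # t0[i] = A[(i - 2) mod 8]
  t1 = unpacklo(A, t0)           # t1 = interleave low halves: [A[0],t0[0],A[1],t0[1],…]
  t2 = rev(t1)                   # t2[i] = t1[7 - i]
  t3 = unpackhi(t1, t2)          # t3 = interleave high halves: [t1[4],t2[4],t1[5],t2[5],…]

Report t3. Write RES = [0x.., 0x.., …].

t0 = [0x42, 0x12, 0x63, 0xbc, 0xb8, 0xd7, 0x68, 0x6c]
t1 = [0x63, 0x42, 0xbc, 0x12, 0xb8, 0x63, 0xd7, 0xbc]
t2 = [0xbc, 0xd7, 0x63, 0xb8, 0x12, 0xbc, 0x42, 0x63]
t3 = [0xb8, 0x12, 0x63, 0xbc, 0xd7, 0x42, 0xbc, 0x63]

RES = [0xb8, 0x12, 0x63, 0xbc, 0xd7, 0x42, 0xbc, 0x63]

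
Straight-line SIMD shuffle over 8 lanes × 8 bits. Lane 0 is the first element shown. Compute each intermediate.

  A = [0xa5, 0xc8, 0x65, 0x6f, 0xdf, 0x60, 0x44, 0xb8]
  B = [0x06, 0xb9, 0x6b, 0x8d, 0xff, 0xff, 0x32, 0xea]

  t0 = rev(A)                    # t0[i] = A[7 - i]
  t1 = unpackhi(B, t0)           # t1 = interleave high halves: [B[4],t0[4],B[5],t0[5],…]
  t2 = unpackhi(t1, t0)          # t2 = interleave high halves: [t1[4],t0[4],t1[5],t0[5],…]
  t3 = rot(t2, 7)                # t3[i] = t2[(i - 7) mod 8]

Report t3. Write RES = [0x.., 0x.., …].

RES = [0x6f, 0xc8, 0x65, 0xea, 0xc8, 0xa5, 0xa5, 0x32]

t0 = [0xb8, 0x44, 0x60, 0xdf, 0x6f, 0x65, 0xc8, 0xa5]
t1 = [0xff, 0x6f, 0xff, 0x65, 0x32, 0xc8, 0xea, 0xa5]
t2 = [0x32, 0x6f, 0xc8, 0x65, 0xea, 0xc8, 0xa5, 0xa5]
t3 = [0x6f, 0xc8, 0x65, 0xea, 0xc8, 0xa5, 0xa5, 0x32]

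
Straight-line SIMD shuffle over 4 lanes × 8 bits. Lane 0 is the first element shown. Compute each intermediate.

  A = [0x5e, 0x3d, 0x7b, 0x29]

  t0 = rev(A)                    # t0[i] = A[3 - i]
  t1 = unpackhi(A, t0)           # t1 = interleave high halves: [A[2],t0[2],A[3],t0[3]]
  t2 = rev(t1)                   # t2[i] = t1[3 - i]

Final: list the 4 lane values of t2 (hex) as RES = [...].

RES = [0x5e, 0x29, 0x3d, 0x7b]

→ t0 |29|7b|3d|5e|
→ t1 |7b|3d|29|5e|
→ t2 |5e|29|3d|7b|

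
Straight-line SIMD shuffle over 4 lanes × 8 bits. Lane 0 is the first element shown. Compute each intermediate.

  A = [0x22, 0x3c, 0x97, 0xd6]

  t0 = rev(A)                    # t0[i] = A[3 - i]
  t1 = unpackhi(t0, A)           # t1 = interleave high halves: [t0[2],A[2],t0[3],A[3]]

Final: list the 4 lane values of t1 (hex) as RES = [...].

RES = [0x3c, 0x97, 0x22, 0xd6]

→ t0 |d6|97|3c|22|
→ t1 |3c|97|22|d6|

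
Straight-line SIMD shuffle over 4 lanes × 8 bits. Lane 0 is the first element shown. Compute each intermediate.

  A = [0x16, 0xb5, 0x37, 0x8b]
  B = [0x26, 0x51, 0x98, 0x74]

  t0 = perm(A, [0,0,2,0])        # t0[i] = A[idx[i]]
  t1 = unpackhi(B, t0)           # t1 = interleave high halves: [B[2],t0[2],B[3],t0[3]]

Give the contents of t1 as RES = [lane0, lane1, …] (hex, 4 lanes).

RES = [0x98, 0x37, 0x74, 0x16]

  t0: 16 16 37 16
  t1: 98 37 74 16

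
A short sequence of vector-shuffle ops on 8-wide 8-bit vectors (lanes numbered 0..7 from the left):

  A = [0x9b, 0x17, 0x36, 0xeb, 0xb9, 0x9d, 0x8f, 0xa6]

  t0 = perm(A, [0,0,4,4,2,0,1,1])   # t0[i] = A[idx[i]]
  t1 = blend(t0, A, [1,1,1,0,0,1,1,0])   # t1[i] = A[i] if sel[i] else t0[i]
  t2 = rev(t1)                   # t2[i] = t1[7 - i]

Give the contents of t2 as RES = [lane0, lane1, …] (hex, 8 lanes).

→ t0 |9b|9b|b9|b9|36|9b|17|17|
→ t1 |9b|17|36|b9|36|9d|8f|17|
→ t2 |17|8f|9d|36|b9|36|17|9b|

RES = [0x17, 0x8f, 0x9d, 0x36, 0xb9, 0x36, 0x17, 0x9b]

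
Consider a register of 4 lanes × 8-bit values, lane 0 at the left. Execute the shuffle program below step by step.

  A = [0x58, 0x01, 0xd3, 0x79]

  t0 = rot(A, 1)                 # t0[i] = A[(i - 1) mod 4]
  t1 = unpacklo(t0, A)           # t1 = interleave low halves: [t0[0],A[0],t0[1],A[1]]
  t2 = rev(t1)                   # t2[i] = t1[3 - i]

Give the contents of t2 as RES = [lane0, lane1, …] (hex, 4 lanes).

RES = [ 0x01  0x58  0x58  0x79 ]

  t0: 79 58 01 d3
  t1: 79 58 58 01
  t2: 01 58 58 79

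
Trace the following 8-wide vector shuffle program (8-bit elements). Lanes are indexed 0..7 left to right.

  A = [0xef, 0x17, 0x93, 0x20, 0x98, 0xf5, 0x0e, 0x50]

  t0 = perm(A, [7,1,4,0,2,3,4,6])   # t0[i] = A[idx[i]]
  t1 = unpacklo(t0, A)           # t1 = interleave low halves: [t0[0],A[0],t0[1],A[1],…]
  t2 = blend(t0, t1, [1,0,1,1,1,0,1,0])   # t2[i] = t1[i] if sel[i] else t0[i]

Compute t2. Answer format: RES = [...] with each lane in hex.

→ t0 |50|17|98|ef|93|20|98|0e|
→ t1 |50|ef|17|17|98|93|ef|20|
→ t2 |50|17|17|17|98|20|ef|0e|

RES = [0x50, 0x17, 0x17, 0x17, 0x98, 0x20, 0xef, 0x0e]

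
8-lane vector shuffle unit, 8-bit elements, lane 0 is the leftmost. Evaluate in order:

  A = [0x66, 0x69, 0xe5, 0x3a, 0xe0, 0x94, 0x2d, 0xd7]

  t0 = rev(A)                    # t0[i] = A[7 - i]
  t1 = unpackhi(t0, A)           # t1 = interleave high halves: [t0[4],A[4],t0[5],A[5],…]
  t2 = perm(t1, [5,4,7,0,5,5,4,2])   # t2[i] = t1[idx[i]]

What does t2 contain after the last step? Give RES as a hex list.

  t0: d7 2d 94 e0 3a e5 69 66
  t1: 3a e0 e5 94 69 2d 66 d7
  t2: 2d 69 d7 3a 2d 2d 69 e5

RES = [ 0x2d  0x69  0xd7  0x3a  0x2d  0x2d  0x69  0xe5 ]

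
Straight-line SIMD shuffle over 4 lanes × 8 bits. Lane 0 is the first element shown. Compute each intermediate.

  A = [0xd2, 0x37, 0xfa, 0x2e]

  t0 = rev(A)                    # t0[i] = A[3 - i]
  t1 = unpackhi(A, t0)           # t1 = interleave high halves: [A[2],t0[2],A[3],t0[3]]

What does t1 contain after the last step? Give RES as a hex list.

→ t0 |2e|fa|37|d2|
→ t1 |fa|37|2e|d2|

RES = [ 0xfa  0x37  0x2e  0xd2 ]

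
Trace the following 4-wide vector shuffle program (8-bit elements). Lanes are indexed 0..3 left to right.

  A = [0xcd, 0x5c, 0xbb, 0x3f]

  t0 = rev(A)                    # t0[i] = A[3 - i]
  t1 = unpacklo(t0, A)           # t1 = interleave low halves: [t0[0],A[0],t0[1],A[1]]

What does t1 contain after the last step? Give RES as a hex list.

RES = [0x3f, 0xcd, 0xbb, 0x5c]

  t0: 3f bb 5c cd
  t1: 3f cd bb 5c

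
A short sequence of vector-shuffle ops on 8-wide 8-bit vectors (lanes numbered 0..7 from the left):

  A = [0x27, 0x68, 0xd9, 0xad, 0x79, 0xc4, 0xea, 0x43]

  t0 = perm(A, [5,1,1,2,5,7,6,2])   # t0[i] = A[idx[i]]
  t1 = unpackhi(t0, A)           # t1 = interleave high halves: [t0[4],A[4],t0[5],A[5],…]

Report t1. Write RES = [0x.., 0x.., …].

  t0: c4 68 68 d9 c4 43 ea d9
  t1: c4 79 43 c4 ea ea d9 43

RES = [ 0xc4  0x79  0x43  0xc4  0xea  0xea  0xd9  0x43 ]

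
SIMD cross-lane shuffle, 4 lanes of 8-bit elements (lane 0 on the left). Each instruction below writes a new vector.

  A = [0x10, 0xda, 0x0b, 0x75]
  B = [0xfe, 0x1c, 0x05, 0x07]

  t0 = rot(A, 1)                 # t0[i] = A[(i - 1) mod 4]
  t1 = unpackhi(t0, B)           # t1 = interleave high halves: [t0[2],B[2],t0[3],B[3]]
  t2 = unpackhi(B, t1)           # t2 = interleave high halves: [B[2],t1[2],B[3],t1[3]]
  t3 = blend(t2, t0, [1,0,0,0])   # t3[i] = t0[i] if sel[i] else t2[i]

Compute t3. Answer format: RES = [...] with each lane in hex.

t0 = [0x75, 0x10, 0xda, 0x0b]
t1 = [0xda, 0x05, 0x0b, 0x07]
t2 = [0x05, 0x0b, 0x07, 0x07]
t3 = [0x75, 0x0b, 0x07, 0x07]

RES = [ 0x75  0x0b  0x07  0x07 ]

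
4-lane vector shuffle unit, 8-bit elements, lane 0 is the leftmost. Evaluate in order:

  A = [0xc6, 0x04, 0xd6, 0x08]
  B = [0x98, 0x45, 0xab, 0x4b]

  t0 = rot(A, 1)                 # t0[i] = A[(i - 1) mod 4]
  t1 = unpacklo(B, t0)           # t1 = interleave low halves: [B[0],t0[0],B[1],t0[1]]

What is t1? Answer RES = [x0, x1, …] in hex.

  t0: 08 c6 04 d6
  t1: 98 08 45 c6

RES = [0x98, 0x08, 0x45, 0xc6]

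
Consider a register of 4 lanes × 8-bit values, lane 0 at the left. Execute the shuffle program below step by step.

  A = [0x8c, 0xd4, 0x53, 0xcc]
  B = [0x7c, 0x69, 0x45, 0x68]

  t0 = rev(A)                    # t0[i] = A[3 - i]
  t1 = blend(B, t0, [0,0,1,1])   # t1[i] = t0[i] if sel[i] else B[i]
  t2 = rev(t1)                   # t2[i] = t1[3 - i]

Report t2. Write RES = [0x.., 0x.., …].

RES = [0x8c, 0xd4, 0x69, 0x7c]

t0 = [0xcc, 0x53, 0xd4, 0x8c]
t1 = [0x7c, 0x69, 0xd4, 0x8c]
t2 = [0x8c, 0xd4, 0x69, 0x7c]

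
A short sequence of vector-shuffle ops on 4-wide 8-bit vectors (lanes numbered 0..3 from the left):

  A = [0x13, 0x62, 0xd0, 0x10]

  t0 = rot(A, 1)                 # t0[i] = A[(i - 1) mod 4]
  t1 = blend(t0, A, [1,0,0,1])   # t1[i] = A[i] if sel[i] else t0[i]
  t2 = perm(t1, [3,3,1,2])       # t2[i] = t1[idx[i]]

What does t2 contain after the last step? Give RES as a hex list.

RES = [0x10, 0x10, 0x13, 0x62]

  t0: 10 13 62 d0
  t1: 13 13 62 10
  t2: 10 10 13 62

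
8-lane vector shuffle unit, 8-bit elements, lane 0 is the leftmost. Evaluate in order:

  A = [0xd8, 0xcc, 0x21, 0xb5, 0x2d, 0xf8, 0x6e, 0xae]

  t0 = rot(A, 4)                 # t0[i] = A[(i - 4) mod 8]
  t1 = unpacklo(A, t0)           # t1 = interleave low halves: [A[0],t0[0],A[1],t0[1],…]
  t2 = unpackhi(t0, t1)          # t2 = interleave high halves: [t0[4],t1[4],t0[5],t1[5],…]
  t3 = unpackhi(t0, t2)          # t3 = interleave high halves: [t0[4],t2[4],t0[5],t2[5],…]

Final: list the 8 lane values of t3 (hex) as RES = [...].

→ t0 |2d|f8|6e|ae|d8|cc|21|b5|
→ t1 |d8|2d|cc|f8|21|6e|b5|ae|
→ t2 |d8|21|cc|6e|21|b5|b5|ae|
→ t3 |d8|21|cc|b5|21|b5|b5|ae|

RES = [0xd8, 0x21, 0xcc, 0xb5, 0x21, 0xb5, 0xb5, 0xae]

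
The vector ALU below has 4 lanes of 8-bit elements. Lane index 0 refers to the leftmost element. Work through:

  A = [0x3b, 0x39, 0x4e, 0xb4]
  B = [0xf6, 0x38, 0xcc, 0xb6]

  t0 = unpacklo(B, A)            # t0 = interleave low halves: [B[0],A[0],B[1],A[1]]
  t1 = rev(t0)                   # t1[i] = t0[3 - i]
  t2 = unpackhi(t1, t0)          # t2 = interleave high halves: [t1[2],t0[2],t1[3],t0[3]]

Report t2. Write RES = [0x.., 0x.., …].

RES = [0x3b, 0x38, 0xf6, 0x39]

t0 = [0xf6, 0x3b, 0x38, 0x39]
t1 = [0x39, 0x38, 0x3b, 0xf6]
t2 = [0x3b, 0x38, 0xf6, 0x39]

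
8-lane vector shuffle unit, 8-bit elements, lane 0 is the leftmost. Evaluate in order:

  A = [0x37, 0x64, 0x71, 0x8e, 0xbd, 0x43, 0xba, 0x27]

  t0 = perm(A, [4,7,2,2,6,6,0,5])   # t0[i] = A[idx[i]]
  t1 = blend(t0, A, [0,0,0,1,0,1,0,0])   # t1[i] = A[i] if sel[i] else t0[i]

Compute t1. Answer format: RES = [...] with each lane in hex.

t0 = [0xbd, 0x27, 0x71, 0x71, 0xba, 0xba, 0x37, 0x43]
t1 = [0xbd, 0x27, 0x71, 0x8e, 0xba, 0x43, 0x37, 0x43]

RES = [0xbd, 0x27, 0x71, 0x8e, 0xba, 0x43, 0x37, 0x43]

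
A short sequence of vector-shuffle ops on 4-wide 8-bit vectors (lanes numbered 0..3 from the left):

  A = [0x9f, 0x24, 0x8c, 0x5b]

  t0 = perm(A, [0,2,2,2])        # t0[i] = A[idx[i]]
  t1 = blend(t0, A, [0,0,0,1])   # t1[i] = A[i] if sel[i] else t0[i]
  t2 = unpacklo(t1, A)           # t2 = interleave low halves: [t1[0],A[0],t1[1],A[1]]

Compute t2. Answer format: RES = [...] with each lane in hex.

RES = [0x9f, 0x9f, 0x8c, 0x24]

t0 = [0x9f, 0x8c, 0x8c, 0x8c]
t1 = [0x9f, 0x8c, 0x8c, 0x5b]
t2 = [0x9f, 0x9f, 0x8c, 0x24]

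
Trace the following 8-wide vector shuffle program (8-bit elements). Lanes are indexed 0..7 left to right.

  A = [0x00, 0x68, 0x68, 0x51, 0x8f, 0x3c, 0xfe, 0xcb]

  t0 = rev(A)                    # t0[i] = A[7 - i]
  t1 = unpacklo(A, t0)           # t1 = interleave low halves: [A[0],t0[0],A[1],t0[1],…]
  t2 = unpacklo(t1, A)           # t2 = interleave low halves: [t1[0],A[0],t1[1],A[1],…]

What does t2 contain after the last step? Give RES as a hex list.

RES = [ 0x00  0x00  0xcb  0x68  0x68  0x68  0xfe  0x51 ]

  t0: cb fe 3c 8f 51 68 68 00
  t1: 00 cb 68 fe 68 3c 51 8f
  t2: 00 00 cb 68 68 68 fe 51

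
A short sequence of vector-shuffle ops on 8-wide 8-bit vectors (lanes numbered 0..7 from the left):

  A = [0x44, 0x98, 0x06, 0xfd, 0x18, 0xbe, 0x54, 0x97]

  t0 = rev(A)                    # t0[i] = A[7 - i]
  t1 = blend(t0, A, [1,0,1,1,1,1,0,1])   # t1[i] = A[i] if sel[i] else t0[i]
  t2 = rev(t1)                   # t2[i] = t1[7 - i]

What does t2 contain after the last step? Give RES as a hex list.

RES = [ 0x97  0x98  0xbe  0x18  0xfd  0x06  0x54  0x44 ]

  t0: 97 54 be 18 fd 06 98 44
  t1: 44 54 06 fd 18 be 98 97
  t2: 97 98 be 18 fd 06 54 44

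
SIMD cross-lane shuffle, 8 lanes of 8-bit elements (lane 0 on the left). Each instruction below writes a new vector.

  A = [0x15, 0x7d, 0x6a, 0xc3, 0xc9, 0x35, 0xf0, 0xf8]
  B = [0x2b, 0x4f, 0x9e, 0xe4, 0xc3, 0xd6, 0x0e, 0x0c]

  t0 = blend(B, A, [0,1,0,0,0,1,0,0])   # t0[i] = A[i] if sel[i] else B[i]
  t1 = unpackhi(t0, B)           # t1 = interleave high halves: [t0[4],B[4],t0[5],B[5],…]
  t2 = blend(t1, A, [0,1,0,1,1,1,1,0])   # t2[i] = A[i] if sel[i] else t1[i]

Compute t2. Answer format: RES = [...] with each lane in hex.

  t0: 2b 7d 9e e4 c3 35 0e 0c
  t1: c3 c3 35 d6 0e 0e 0c 0c
  t2: c3 7d 35 c3 c9 35 f0 0c

RES = [ 0xc3  0x7d  0x35  0xc3  0xc9  0x35  0xf0  0x0c ]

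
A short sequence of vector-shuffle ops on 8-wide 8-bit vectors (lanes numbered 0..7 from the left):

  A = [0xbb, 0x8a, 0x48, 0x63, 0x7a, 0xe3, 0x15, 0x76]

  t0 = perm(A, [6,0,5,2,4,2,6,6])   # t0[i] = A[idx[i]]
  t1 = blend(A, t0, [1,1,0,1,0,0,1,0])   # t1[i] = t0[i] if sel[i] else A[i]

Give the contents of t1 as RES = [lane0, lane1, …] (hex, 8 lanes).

RES = [0x15, 0xbb, 0x48, 0x48, 0x7a, 0xe3, 0x15, 0x76]

  t0: 15 bb e3 48 7a 48 15 15
  t1: 15 bb 48 48 7a e3 15 76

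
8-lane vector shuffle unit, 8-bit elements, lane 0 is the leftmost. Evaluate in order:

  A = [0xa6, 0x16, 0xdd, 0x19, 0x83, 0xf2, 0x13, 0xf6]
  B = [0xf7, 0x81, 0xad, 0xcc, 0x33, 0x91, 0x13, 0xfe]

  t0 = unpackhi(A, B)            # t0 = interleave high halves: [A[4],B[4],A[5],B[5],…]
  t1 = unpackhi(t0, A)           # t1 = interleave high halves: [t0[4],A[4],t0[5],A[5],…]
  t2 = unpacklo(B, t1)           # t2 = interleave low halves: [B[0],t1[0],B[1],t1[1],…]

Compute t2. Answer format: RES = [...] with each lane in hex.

RES = [ 0xf7  0x13  0x81  0x83  0xad  0x13  0xcc  0xf2 ]

  t0: 83 33 f2 91 13 13 f6 fe
  t1: 13 83 13 f2 f6 13 fe f6
  t2: f7 13 81 83 ad 13 cc f2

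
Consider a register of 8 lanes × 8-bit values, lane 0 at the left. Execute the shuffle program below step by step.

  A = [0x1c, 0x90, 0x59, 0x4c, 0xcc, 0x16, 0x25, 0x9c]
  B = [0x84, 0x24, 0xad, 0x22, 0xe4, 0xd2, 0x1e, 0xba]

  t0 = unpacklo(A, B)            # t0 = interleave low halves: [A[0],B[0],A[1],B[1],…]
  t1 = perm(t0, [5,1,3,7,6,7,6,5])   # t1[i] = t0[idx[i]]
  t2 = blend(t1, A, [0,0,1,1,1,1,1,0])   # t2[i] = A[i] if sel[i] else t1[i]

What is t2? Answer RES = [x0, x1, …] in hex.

RES = [ 0xad  0x84  0x59  0x4c  0xcc  0x16  0x25  0xad ]

  t0: 1c 84 90 24 59 ad 4c 22
  t1: ad 84 24 22 4c 22 4c ad
  t2: ad 84 59 4c cc 16 25 ad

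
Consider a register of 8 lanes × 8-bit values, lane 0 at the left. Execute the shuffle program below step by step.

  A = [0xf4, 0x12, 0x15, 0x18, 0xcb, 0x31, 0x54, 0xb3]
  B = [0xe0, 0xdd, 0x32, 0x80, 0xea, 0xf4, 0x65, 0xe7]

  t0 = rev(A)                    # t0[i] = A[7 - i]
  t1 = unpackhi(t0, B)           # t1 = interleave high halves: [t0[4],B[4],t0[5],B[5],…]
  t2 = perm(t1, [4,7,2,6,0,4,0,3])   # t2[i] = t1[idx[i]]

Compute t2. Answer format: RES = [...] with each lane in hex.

RES = [0x12, 0xe7, 0x15, 0xf4, 0x18, 0x12, 0x18, 0xf4]

  t0: b3 54 31 cb 18 15 12 f4
  t1: 18 ea 15 f4 12 65 f4 e7
  t2: 12 e7 15 f4 18 12 18 f4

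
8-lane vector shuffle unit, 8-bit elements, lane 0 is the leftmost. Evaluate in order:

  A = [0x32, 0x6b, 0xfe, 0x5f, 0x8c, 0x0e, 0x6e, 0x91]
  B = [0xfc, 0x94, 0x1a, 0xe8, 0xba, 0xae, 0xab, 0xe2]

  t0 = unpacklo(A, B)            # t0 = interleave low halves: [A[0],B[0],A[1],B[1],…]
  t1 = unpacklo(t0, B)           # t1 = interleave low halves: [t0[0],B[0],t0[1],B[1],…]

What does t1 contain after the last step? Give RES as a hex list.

RES = [0x32, 0xfc, 0xfc, 0x94, 0x6b, 0x1a, 0x94, 0xe8]

→ t0 |32|fc|6b|94|fe|1a|5f|e8|
→ t1 |32|fc|fc|94|6b|1a|94|e8|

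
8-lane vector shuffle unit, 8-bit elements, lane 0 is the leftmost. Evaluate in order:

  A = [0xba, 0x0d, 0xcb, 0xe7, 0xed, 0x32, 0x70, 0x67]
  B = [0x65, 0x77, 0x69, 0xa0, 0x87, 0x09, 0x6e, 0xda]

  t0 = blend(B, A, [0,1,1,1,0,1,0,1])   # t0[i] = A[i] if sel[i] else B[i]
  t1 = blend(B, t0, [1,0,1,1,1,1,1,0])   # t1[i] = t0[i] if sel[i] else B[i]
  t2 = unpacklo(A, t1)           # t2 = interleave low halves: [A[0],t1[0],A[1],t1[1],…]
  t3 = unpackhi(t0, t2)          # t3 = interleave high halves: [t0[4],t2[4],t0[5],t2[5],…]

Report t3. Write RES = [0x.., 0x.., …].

RES = [ 0x87  0xcb  0x32  0xcb  0x6e  0xe7  0x67  0xe7 ]

→ t0 |65|0d|cb|e7|87|32|6e|67|
→ t1 |65|77|cb|e7|87|32|6e|da|
→ t2 |ba|65|0d|77|cb|cb|e7|e7|
→ t3 |87|cb|32|cb|6e|e7|67|e7|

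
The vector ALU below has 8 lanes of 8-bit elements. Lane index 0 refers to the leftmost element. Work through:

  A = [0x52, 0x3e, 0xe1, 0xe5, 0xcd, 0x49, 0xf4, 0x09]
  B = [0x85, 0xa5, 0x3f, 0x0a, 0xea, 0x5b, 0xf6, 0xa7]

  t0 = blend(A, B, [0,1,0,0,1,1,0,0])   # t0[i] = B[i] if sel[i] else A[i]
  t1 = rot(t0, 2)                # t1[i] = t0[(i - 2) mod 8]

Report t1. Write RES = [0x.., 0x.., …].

  t0: 52 a5 e1 e5 ea 5b f4 09
  t1: f4 09 52 a5 e1 e5 ea 5b

RES = [ 0xf4  0x09  0x52  0xa5  0xe1  0xe5  0xea  0x5b ]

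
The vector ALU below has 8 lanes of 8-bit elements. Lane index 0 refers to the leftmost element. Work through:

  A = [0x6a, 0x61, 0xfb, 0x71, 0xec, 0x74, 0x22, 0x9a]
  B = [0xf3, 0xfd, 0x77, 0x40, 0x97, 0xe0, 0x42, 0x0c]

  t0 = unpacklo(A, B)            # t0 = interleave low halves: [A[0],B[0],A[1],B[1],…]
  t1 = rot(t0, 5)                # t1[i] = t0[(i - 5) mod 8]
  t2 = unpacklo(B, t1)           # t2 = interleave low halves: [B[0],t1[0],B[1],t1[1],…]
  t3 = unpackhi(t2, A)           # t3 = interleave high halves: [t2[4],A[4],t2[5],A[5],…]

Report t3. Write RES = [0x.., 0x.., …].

t0 = [0x6a, 0xf3, 0x61, 0xfd, 0xfb, 0x77, 0x71, 0x40]
t1 = [0xfd, 0xfb, 0x77, 0x71, 0x40, 0x6a, 0xf3, 0x61]
t2 = [0xf3, 0xfd, 0xfd, 0xfb, 0x77, 0x77, 0x40, 0x71]
t3 = [0x77, 0xec, 0x77, 0x74, 0x40, 0x22, 0x71, 0x9a]

RES = [ 0x77  0xec  0x77  0x74  0x40  0x22  0x71  0x9a ]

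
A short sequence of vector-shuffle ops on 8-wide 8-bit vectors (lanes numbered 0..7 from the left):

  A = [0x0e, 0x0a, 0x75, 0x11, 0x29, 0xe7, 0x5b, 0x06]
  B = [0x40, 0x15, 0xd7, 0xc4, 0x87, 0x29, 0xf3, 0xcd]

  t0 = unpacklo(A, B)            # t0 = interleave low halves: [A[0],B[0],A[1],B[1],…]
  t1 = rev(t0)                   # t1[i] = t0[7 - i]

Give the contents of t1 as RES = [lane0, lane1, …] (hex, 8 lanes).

RES = [0xc4, 0x11, 0xd7, 0x75, 0x15, 0x0a, 0x40, 0x0e]

→ t0 |0e|40|0a|15|75|d7|11|c4|
→ t1 |c4|11|d7|75|15|0a|40|0e|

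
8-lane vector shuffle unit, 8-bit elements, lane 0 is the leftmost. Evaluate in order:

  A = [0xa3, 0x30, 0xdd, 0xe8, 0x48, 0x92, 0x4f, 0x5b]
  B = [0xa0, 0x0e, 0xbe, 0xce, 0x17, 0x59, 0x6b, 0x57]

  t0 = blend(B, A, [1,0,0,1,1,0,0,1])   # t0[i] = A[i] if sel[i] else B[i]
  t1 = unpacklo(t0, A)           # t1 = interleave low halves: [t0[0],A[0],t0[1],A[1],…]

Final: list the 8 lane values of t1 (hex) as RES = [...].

→ t0 |a3|0e|be|e8|48|59|6b|5b|
→ t1 |a3|a3|0e|30|be|dd|e8|e8|

RES = [0xa3, 0xa3, 0x0e, 0x30, 0xbe, 0xdd, 0xe8, 0xe8]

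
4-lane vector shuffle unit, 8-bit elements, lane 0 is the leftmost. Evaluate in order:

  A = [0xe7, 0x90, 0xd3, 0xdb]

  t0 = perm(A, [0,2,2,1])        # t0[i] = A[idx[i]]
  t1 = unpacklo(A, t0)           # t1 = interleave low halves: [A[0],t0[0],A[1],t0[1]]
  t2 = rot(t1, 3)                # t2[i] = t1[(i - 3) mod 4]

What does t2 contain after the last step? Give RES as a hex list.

RES = [ 0xe7  0x90  0xd3  0xe7 ]

→ t0 |e7|d3|d3|90|
→ t1 |e7|e7|90|d3|
→ t2 |e7|90|d3|e7|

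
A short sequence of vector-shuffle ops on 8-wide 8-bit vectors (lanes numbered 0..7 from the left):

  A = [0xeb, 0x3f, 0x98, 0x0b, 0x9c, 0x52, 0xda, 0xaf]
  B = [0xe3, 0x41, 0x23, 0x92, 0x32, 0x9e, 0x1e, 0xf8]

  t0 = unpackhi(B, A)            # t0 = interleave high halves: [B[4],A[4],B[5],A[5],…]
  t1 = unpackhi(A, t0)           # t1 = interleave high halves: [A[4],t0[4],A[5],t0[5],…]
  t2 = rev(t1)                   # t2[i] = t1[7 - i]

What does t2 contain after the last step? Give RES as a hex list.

  t0: 32 9c 9e 52 1e da f8 af
  t1: 9c 1e 52 da da f8 af af
  t2: af af f8 da da 52 1e 9c

RES = [0xaf, 0xaf, 0xf8, 0xda, 0xda, 0x52, 0x1e, 0x9c]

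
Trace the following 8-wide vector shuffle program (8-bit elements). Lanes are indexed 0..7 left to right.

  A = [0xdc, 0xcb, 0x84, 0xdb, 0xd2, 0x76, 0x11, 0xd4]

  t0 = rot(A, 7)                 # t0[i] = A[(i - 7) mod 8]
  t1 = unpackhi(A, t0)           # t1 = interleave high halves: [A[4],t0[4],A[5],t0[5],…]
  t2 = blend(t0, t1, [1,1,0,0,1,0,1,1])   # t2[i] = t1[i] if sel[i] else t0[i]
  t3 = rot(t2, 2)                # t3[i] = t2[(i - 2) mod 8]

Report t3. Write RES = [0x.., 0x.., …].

→ t0 |cb|84|db|d2|76|11|d4|dc|
→ t1 |d2|76|76|11|11|d4|d4|dc|
→ t2 |d2|76|db|d2|11|11|d4|dc|
→ t3 |d4|dc|d2|76|db|d2|11|11|

RES = [0xd4, 0xdc, 0xd2, 0x76, 0xdb, 0xd2, 0x11, 0x11]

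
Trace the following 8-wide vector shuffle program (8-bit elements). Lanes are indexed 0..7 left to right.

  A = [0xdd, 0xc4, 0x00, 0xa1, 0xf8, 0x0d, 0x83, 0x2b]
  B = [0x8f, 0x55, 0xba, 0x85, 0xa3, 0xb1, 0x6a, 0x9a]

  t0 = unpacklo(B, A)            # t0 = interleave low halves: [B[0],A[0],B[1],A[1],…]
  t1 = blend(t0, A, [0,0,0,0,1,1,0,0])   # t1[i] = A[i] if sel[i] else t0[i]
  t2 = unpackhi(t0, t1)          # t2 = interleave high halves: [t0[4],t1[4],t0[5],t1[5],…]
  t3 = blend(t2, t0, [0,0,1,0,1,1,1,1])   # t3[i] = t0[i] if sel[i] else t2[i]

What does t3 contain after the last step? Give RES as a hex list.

→ t0 |8f|dd|55|c4|ba|00|85|a1|
→ t1 |8f|dd|55|c4|f8|0d|85|a1|
→ t2 |ba|f8|00|0d|85|85|a1|a1|
→ t3 |ba|f8|55|0d|ba|00|85|a1|

RES = [0xba, 0xf8, 0x55, 0x0d, 0xba, 0x00, 0x85, 0xa1]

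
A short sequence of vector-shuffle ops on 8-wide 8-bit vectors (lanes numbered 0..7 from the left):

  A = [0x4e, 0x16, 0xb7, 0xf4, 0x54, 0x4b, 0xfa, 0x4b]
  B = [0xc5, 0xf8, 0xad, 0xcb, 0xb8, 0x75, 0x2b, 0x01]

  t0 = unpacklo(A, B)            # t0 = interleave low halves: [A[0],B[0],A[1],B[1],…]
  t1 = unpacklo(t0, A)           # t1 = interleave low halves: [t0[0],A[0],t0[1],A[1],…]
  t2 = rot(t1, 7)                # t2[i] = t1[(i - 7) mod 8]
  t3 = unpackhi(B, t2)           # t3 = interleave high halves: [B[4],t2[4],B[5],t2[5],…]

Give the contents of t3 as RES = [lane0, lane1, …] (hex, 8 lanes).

t0 = [0x4e, 0xc5, 0x16, 0xf8, 0xb7, 0xad, 0xf4, 0xcb]
t1 = [0x4e, 0x4e, 0xc5, 0x16, 0x16, 0xb7, 0xf8, 0xf4]
t2 = [0x4e, 0xc5, 0x16, 0x16, 0xb7, 0xf8, 0xf4, 0x4e]
t3 = [0xb8, 0xb7, 0x75, 0xf8, 0x2b, 0xf4, 0x01, 0x4e]

RES = [ 0xb8  0xb7  0x75  0xf8  0x2b  0xf4  0x01  0x4e ]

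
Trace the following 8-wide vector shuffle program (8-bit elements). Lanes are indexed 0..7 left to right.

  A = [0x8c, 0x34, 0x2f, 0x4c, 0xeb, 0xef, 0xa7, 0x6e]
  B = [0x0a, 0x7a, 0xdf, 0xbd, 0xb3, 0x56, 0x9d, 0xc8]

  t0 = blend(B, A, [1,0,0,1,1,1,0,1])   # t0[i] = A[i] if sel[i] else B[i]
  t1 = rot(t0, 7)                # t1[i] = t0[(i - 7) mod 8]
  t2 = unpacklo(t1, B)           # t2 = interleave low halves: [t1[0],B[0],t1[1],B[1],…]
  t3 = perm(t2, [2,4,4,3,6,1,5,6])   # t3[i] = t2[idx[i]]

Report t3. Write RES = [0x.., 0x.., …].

t0 = [0x8c, 0x7a, 0xdf, 0x4c, 0xeb, 0xef, 0x9d, 0x6e]
t1 = [0x7a, 0xdf, 0x4c, 0xeb, 0xef, 0x9d, 0x6e, 0x8c]
t2 = [0x7a, 0x0a, 0xdf, 0x7a, 0x4c, 0xdf, 0xeb, 0xbd]
t3 = [0xdf, 0x4c, 0x4c, 0x7a, 0xeb, 0x0a, 0xdf, 0xeb]

RES = [ 0xdf  0x4c  0x4c  0x7a  0xeb  0x0a  0xdf  0xeb ]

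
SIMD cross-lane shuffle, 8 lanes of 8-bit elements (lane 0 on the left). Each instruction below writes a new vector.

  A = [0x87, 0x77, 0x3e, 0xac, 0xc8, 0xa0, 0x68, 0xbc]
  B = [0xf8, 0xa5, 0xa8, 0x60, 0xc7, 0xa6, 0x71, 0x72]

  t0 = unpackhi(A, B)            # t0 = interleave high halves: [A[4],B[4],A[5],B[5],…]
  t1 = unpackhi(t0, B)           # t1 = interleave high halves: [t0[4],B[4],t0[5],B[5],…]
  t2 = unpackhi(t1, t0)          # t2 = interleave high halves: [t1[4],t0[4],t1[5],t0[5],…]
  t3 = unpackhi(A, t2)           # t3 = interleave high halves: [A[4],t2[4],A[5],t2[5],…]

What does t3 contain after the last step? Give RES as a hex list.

RES = [ 0xc8  0x72  0xa0  0xbc  0x68  0x72  0xbc  0x72 ]

  t0: c8 c7 a0 a6 68 71 bc 72
  t1: 68 c7 71 a6 bc 71 72 72
  t2: bc 68 71 71 72 bc 72 72
  t3: c8 72 a0 bc 68 72 bc 72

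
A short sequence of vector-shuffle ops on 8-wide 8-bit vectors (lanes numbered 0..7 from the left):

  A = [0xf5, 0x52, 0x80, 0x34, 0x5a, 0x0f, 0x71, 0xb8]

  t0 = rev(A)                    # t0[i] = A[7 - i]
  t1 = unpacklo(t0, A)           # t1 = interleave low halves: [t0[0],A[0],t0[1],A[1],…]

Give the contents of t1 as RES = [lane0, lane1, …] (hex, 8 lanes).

  t0: b8 71 0f 5a 34 80 52 f5
  t1: b8 f5 71 52 0f 80 5a 34

RES = [ 0xb8  0xf5  0x71  0x52  0x0f  0x80  0x5a  0x34 ]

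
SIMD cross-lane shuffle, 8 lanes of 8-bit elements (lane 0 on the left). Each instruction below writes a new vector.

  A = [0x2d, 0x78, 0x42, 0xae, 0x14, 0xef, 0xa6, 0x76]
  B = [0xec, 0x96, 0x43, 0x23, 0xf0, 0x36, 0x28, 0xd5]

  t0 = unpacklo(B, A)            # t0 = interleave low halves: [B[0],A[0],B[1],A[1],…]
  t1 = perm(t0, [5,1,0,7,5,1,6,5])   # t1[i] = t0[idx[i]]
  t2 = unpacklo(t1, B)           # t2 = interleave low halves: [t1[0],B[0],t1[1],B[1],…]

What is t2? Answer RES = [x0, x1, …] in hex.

RES = [0x42, 0xec, 0x2d, 0x96, 0xec, 0x43, 0xae, 0x23]

→ t0 |ec|2d|96|78|43|42|23|ae|
→ t1 |42|2d|ec|ae|42|2d|23|42|
→ t2 |42|ec|2d|96|ec|43|ae|23|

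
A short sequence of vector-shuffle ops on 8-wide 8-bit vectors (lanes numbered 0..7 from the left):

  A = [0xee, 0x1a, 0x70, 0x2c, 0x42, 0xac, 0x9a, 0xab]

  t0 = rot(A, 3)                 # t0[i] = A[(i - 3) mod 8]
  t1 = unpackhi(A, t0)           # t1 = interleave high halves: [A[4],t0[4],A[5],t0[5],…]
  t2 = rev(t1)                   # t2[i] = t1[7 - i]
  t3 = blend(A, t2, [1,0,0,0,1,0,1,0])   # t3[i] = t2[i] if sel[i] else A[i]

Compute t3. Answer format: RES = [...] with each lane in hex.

RES = [ 0x42  0x1a  0x70  0x2c  0x70  0xac  0x1a  0xab ]

t0 = [0xac, 0x9a, 0xab, 0xee, 0x1a, 0x70, 0x2c, 0x42]
t1 = [0x42, 0x1a, 0xac, 0x70, 0x9a, 0x2c, 0xab, 0x42]
t2 = [0x42, 0xab, 0x2c, 0x9a, 0x70, 0xac, 0x1a, 0x42]
t3 = [0x42, 0x1a, 0x70, 0x2c, 0x70, 0xac, 0x1a, 0xab]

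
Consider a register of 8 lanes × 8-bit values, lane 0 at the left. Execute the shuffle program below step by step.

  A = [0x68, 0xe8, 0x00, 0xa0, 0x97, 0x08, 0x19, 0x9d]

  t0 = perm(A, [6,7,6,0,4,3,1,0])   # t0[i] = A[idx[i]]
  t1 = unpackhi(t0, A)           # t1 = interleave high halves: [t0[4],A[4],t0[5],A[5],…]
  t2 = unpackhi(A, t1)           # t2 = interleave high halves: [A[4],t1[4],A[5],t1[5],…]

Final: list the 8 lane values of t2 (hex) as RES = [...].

t0 = [0x19, 0x9d, 0x19, 0x68, 0x97, 0xa0, 0xe8, 0x68]
t1 = [0x97, 0x97, 0xa0, 0x08, 0xe8, 0x19, 0x68, 0x9d]
t2 = [0x97, 0xe8, 0x08, 0x19, 0x19, 0x68, 0x9d, 0x9d]

RES = [0x97, 0xe8, 0x08, 0x19, 0x19, 0x68, 0x9d, 0x9d]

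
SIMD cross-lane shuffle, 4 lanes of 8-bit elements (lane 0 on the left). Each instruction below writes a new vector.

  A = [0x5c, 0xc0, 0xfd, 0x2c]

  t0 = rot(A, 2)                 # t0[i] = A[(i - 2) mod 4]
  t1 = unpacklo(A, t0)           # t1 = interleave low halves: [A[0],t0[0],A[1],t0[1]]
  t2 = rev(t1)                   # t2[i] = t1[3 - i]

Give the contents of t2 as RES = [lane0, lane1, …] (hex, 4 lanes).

t0 = [0xfd, 0x2c, 0x5c, 0xc0]
t1 = [0x5c, 0xfd, 0xc0, 0x2c]
t2 = [0x2c, 0xc0, 0xfd, 0x5c]

RES = [0x2c, 0xc0, 0xfd, 0x5c]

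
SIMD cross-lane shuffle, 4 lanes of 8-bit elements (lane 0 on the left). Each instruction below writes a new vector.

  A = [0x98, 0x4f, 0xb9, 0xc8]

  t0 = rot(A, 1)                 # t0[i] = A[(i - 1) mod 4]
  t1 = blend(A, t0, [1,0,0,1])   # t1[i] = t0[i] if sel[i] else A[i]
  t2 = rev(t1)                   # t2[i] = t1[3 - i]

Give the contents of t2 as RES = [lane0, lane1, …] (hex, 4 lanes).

RES = [0xb9, 0xb9, 0x4f, 0xc8]

t0 = [0xc8, 0x98, 0x4f, 0xb9]
t1 = [0xc8, 0x4f, 0xb9, 0xb9]
t2 = [0xb9, 0xb9, 0x4f, 0xc8]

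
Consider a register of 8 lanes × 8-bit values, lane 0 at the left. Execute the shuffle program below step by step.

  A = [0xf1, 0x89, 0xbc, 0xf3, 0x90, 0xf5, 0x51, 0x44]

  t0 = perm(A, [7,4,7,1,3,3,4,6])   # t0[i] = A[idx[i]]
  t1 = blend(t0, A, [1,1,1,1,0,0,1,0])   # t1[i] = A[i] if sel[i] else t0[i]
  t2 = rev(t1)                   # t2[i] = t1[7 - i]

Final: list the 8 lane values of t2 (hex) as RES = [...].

→ t0 |44|90|44|89|f3|f3|90|51|
→ t1 |f1|89|bc|f3|f3|f3|51|51|
→ t2 |51|51|f3|f3|f3|bc|89|f1|

RES = [ 0x51  0x51  0xf3  0xf3  0xf3  0xbc  0x89  0xf1 ]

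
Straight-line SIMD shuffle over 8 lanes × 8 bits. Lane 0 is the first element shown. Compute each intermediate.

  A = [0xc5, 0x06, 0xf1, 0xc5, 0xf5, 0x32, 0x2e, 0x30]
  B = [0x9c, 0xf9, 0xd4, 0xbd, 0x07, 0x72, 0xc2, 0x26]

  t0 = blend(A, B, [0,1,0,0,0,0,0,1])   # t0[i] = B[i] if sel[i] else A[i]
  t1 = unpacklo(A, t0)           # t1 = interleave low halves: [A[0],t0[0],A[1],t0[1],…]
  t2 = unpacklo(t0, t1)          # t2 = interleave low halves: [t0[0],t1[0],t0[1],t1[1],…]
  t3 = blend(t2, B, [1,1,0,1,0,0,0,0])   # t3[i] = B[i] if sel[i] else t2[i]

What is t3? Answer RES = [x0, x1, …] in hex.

RES = [0x9c, 0xf9, 0xf9, 0xbd, 0xf1, 0x06, 0xc5, 0xf9]

→ t0 |c5|f9|f1|c5|f5|32|2e|26|
→ t1 |c5|c5|06|f9|f1|f1|c5|c5|
→ t2 |c5|c5|f9|c5|f1|06|c5|f9|
→ t3 |9c|f9|f9|bd|f1|06|c5|f9|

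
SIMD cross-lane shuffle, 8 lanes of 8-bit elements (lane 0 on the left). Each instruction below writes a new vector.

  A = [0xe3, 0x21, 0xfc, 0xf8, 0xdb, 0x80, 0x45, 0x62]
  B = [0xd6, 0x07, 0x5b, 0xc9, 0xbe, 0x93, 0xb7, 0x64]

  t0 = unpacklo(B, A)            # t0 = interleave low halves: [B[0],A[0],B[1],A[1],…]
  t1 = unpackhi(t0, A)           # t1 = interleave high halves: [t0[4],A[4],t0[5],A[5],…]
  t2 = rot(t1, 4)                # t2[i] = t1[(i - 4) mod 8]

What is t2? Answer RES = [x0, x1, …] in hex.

RES = [0xc9, 0x45, 0xf8, 0x62, 0x5b, 0xdb, 0xfc, 0x80]

t0 = [0xd6, 0xe3, 0x07, 0x21, 0x5b, 0xfc, 0xc9, 0xf8]
t1 = [0x5b, 0xdb, 0xfc, 0x80, 0xc9, 0x45, 0xf8, 0x62]
t2 = [0xc9, 0x45, 0xf8, 0x62, 0x5b, 0xdb, 0xfc, 0x80]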